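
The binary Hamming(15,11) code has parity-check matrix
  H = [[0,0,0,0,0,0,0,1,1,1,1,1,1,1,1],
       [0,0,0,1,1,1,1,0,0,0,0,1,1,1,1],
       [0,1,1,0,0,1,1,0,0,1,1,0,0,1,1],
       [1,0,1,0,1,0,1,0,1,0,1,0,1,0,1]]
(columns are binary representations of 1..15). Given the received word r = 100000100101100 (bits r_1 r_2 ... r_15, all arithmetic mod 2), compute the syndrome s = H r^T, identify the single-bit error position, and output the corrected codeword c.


s = (1, 1, 0, 1)^T, error position = 13, corrected codeword c = 100000100101000

Compute s = H r^T mod 2 one row at a time:
  s_1 = 0 + 0 + 1 + 0 + 1 + 1 + 0 + 0 = 3 ≡ 1 (mod 2).
  s_2 = 0 + 0 + 0 + 1 + 1 + 1 + 0 + 0 = 3 ≡ 1 (mod 2).
  s_3 = 0 + 0 + 0 + 1 + 1 + 0 + 0 + 0 = 2 ≡ 0 (mod 2).
  s_4 = 1 + 0 + 0 + 1 + 0 + 0 + 1 + 0 = 3 ≡ 1 (mod 2).
s = (1, 1, 0, 1)^T — this equals column 13 of H (binary 1101), so error is at position 13.
Correct: flip bit 13 of r = 100000100101100 to get c = 100000100101000.


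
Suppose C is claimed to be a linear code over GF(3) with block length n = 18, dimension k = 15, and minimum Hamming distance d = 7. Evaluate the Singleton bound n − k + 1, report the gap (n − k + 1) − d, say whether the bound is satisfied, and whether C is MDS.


Singleton RHS = n − k + 1 = 4, slack = -3, bound violated (no such code; not MDS).

Singleton bound: d ≤ n − k + 1.
Here n = 18, k = 15, so n − k + 1 = 4.
Given d = 7, check d ≤ 4: NO.
Slack = (n − k + 1) − d = -3.
The slack is negative: d = 7 exceeds n − k + 1 = 4 by 3, so the Singleton bound is violated and no linear [18, 15, 7]_3 code can exist. In particular it is not MDS (MDS requires d = n − k + 1 exactly).
Description: the claimed parameters are [18, 15, 7]_3; such a code would be impossible (violates the Singleton bound).


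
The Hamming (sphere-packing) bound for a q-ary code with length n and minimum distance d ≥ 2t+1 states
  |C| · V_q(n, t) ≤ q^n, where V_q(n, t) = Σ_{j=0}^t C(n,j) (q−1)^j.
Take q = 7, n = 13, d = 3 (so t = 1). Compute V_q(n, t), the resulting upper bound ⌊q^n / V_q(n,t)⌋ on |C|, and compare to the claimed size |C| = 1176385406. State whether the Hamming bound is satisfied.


V_q(n, t) = 79, q^n = 96889010407, Hamming bound = 1226443169, |C| = 1176385406 ≤ bound (satisfied).

Step 1: Compute V_q(n, t) = Σ_{j=0}^1 C(n, j) (q−1)^j.
  j = 0: C(13,0)·(6)^0 = 1·1 = 1.
  j = 1: C(13,1)·(6)^1 = 13·6 = 78.
  V_q(n, t) = 1 + 78 = 79.
Step 2: q^n = 7^13 = 96889010407.
Step 3: Hamming bound ⌊q^n / V_q(n,t)⌋ = ⌊96889010407/79⌋ = 1226443169.
Step 4: Compare |C| = 1176385406 to 1226443169: satisfied.
The claimed |C| lies below the Hamming bound.


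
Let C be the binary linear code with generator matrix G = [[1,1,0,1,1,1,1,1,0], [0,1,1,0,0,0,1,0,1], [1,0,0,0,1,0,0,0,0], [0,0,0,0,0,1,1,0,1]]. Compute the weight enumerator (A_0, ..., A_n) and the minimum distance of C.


Weight distribution: A_0 = 1, A_2 = 1, A_3 = 2, A_4 = 3, A_5 = 4, A_6 = 3, A_7 = 2. Minimum distance d = 2.

Enumerate all 2^4 = 16 messages m ∈ F_2^4.
For each, compute codeword c = mG in F_2^9, then tally its weight.
  m = 0000 → c = 000000000, weight = 0.
  m = 1000 → c = 110111110, weight = 7.
  m = 0100 → c = 011000101, weight = 4.
  m = 1100 → c = 101111011, weight = 7.
  m = 0010 → c = 100010000, weight = 2.
  m = 1010 → c = 010101110, weight = 5.
  m = 0110 → c = 111010101, weight = 6.
  m = 1110 → c = 001101011, weight = 5.
  m = 0001 → c = 000001101, weight = 3.
  m = 1001 → c = 110110011, weight = 6.
  m = 0101 → c = 011001000, weight = 3.
  m = 1101 → c = 101110110, weight = 6.
  m = 0011 → c = 100011101, weight = 5.
  m = 1011 → c = 010100011, weight = 4.
  m = 0111 → c = 111011000, weight = 5.
  m = 1111 → c = 001100110, weight = 4.
Tally weights:
  weight 0: 1 codewords.
  weight 2: 1 codewords.
  weight 3: 2 codewords.
  weight 4: 3 codewords.
  weight 5: 4 codewords.
  weight 6: 3 codewords.
  weight 7: 2 codewords.
Minimum distance d = smallest w > 0 with A_w > 0 = 2.
Sanity: Σ A_w = 16 = 2^4 = 16 ✓.


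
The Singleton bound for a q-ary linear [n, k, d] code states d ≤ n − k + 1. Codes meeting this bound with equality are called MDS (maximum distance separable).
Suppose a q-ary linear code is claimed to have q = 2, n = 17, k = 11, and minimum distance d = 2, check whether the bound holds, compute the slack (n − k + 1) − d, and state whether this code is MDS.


Singleton RHS = n − k + 1 = 7, slack = 5, bound satisfied, not MDS.

Singleton bound: d ≤ n − k + 1.
Here n = 17, k = 11, so n − k + 1 = 7.
Given d = 2, check d ≤ 7: YES.
Slack = (n − k + 1) − d = 5.
The code is NOT MDS (slack = 5 > 0).
Description: the claimed parameters are [17, 11, 2]_2; such a code would be non-MDS.


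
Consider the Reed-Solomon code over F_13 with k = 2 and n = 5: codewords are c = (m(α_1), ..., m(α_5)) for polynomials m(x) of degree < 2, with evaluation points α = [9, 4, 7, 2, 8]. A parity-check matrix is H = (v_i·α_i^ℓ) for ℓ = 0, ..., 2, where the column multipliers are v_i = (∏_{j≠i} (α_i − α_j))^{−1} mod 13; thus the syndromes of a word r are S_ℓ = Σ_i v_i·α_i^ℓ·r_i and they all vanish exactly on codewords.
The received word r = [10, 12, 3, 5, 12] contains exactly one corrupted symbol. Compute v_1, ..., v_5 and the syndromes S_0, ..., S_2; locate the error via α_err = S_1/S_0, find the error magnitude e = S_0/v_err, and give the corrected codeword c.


S = (6, 9, 7), error at position 5, error magnitude e = 12, c = [10, 12, 3, 5, 0].

Step 1: column multipliers v_i = (∏_{j≠i}(α_i − α_j))^{−1} mod 13.
  i = 1 (α = 9): (9−4)(9−7)(9−2)(9−8) = 5·2·7·1 = 70 ≡ 5, so v_1 = 5^{−1} = 8 (mod 13).
  i = 2 (α = 4): (4−9)(4−7)(4−2)(4−8) = (−5)·(−3)·2·(−4) = −120 ≡ 10, so v_2 = 10^{−1} = 4 (mod 13).
  i = 3 (α = 7): (7−9)(7−4)(7−2)(7−8) = (−2)·3·5·(−1) = 30 ≡ 4, so v_3 = 4^{−1} = 10 (mod 13).
  i = 4 (α = 2): (2−9)(2−4)(2−7)(2−8) = (−7)·(−2)·(−5)·(−6) = 420 ≡ 4, so v_4 = 4^{−1} = 10 (mod 13).
  i = 5 (α = 8): (8−9)(8−4)(8−7)(8−2) = (−1)·4·1·6 = −24 ≡ 2, so v_5 = 2^{−1} = 7 (mod 13).
  v = [8, 4, 10, 10, 7].
Step 2: syndromes of r = [10, 12, 3, 5, 12] (all sums mod 13).
  S_0 = Σ v_i r_i = 8·10 + 4·12 + 10·3 + 10·5 + 7·12 = 292 ≡ 6.
  S_1 = Σ v_i α_i r_i = 8·9·10 + 4·4·12 + 10·7·3 + 10·2·5 + 7·8·12 = 1894 ≡ 9.
  α_i^2 mod 13 = [3, 3, 10, 4, 12].
  S_2 = Σ v_i α_i^2 r_i = 8·3·10 + 4·3·12 + 10·10·3 + 10·4·5 + 7·12·12 = 1892 ≡ 7.
  S = (6, 9, 7) ≠ 0, so r is not a codeword (an error is present).
Step 3: locate the error. For a single error e at position i, S_ℓ = v_i·e·α_i^ℓ, so α_err = S_1/S_0.
  S_0^{−1} = 6^{−1} = 11 (mod 13), so α_err = 9·11 = 99 ≡ 8 = α_5. Error position i = 5.
  Consistency check: S_2/S_1 = 7·3 = 21 ≡ 8 = α_err ✓ (single-error assumption holds).
Step 4: error magnitude e = S_0/v_5 = S_0·∏_{j≠5}(α_5 − α_j) = 6·2 = 12 ≡ 12 (mod 13).
Step 5: correct position 5: c_5 = r_5 − e = 12 − 12 ≡ 0 (mod 13). Hence c = [10, 12, 3, 5, 0].
  Check: interpolating c through the α_i gives m(x) = 11 + 10·x (degree < 2) with m(α_i) = c_i for every i, so c is indeed a codeword.


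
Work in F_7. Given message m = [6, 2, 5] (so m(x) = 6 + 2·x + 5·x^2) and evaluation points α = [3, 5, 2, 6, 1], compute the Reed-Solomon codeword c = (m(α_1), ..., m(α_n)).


c = [1, 1, 2, 2, 6]

Message polynomial: m(x) = 6 + 2·x + 5·x^2 (mod 7).
For each evaluation point α_i, compute m(α_i) mod 7:
  α_1 = 3: Horner steps 5 → 3 → 1, so m(3) = 1.
  α_2 = 5: Horner steps 5 → 6 → 1, so m(5) = 1.
  α_3 = 2: Horner steps 5 → 5 → 2, so m(2) = 2.
  α_4 = 6: Horner steps 5 → 4 → 2, so m(6) = 2.
  α_5 = 1: Horner steps 5 → 0 → 6, so m(1) = 6.
Codeword c = [1, 1, 2, 2, 6] ∈ F_7^5.


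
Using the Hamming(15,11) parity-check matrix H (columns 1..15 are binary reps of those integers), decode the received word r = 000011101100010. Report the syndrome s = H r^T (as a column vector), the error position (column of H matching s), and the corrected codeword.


s = (1, 0, 0, 1)^T, error position = 9, corrected codeword c = 000011100100010

Compute s = H r^T mod 2 one row at a time:
  s_1 = 0 + 1 + 1 + 0 + 0 + 0 + 1 + 0 = 3 ≡ 1 (mod 2).
  s_2 = 0 + 1 + 1 + 1 + 0 + 0 + 1 + 0 = 4 ≡ 0 (mod 2).
  s_3 = 0 + 0 + 1 + 1 + 1 + 0 + 1 + 0 = 4 ≡ 0 (mod 2).
  s_4 = 0 + 0 + 1 + 1 + 1 + 0 + 0 + 0 = 3 ≡ 1 (mod 2).
s = (1, 0, 0, 1)^T — this equals column 9 of H (binary 1001), so error is at position 9.
Correct: flip bit 9 of r = 000011101100010 to get c = 000011100100010.


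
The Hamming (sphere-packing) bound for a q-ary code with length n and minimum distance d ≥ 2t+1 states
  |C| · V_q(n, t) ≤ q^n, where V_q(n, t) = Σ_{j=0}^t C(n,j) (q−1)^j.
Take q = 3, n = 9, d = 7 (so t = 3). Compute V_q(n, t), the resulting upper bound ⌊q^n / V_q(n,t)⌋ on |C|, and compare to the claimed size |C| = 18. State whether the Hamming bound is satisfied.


V_q(n, t) = 835, q^n = 19683, Hamming bound = 23, |C| = 18 ≤ bound (satisfied).

Step 1: Compute V_q(n, t) = Σ_{j=0}^3 C(n, j) (q−1)^j.
  j = 0: C(9,0)·(2)^0 = 1·1 = 1.
  j = 1: C(9,1)·(2)^1 = 9·2 = 18.
  j = 2: C(9,2)·(2)^2 = 36·4 = 144.
  j = 3: C(9,3)·(2)^3 = 84·8 = 672.
  V_q(n, t) = 1 + 18 + 144 + 672 = 835.
Step 2: q^n = 3^9 = 19683.
Step 3: Hamming bound ⌊q^n / V_q(n,t)⌋ = ⌊19683/835⌋ = 23.
Step 4: Compare |C| = 18 to 23: satisfied.
The claimed |C| lies below the Hamming bound.


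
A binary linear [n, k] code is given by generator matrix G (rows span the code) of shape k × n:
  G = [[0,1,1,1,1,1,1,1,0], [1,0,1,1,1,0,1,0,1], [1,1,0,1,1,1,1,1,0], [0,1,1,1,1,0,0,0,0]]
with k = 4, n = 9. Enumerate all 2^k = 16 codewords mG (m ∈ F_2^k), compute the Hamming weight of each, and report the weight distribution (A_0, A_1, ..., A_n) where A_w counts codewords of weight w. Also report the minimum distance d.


Weight distribution: A_0 = 1, A_2 = 1, A_3 = 1, A_4 = 5, A_5 = 4, A_6 = 1, A_7 = 3. Minimum distance d = 2.

Enumerate all 2^4 = 16 messages m ∈ F_2^4.
For each, compute codeword c = mG in F_2^9, then tally its weight.
  m = 0000 → c = 000000000, weight = 0.
  m = 1000 → c = 011111110, weight = 7.
  m = 0100 → c = 101110101, weight = 6.
  m = 1100 → c = 110001011, weight = 5.
  m = 0010 → c = 110111110, weight = 7.
  m = 1010 → c = 101000000, weight = 2.
  m = 0110 → c = 011001011, weight = 5.
  m = 1110 → c = 000110101, weight = 4.
  m = 0001 → c = 011110000, weight = 4.
  m = 1001 → c = 000001110, weight = 3.
  m = 0101 → c = 110000101, weight = 4.
  m = 1101 → c = 101111011, weight = 7.
  m = 0011 → c = 101001110, weight = 5.
  m = 1011 → c = 110110000, weight = 4.
  m = 0111 → c = 000111011, weight = 5.
  m = 1111 → c = 011000101, weight = 4.
Tally weights:
  weight 0: 1 codewords.
  weight 2: 1 codewords.
  weight 3: 1 codewords.
  weight 4: 5 codewords.
  weight 5: 4 codewords.
  weight 6: 1 codewords.
  weight 7: 3 codewords.
Minimum distance d = smallest w > 0 with A_w > 0 = 2.
Sanity: Σ A_w = 16 = 2^4 = 16 ✓.


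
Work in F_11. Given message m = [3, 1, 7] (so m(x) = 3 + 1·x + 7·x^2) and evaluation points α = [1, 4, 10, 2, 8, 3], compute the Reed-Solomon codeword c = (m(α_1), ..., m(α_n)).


c = [0, 9, 9, 0, 8, 3]

Message polynomial: m(x) = 3 + 1·x + 7·x^2 (mod 11).
For each evaluation point α_i, compute m(α_i) mod 11:
  α_1 = 1: Horner steps 7 → 8 → 0, so m(1) = 0.
  α_2 = 4: Horner steps 7 → 7 → 9, so m(4) = 9.
  α_3 = 10: Horner steps 7 → 5 → 9, so m(10) = 9.
  α_4 = 2: Horner steps 7 → 4 → 0, so m(2) = 0.
  α_5 = 8: Horner steps 7 → 2 → 8, so m(8) = 8.
  α_6 = 3: Horner steps 7 → 0 → 3, so m(3) = 3.
Codeword c = [0, 9, 9, 0, 8, 3] ∈ F_11^6.


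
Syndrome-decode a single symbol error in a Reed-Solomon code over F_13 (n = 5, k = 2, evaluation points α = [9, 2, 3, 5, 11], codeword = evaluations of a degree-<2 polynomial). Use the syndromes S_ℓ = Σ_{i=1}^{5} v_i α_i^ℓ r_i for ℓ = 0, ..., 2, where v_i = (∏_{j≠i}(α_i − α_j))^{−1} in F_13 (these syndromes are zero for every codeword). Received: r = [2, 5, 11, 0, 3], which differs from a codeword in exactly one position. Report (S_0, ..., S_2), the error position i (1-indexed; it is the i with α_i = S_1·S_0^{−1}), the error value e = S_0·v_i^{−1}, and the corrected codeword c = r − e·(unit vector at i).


S = (8, 11, 7), error at position 3, error magnitude e = 12, c = [2, 5, 12, 0, 3].

Step 1: column multipliers v_i = (∏_{j≠i}(α_i − α_j))^{−1} mod 13.
  i = 1 (α = 9): (9−2)(9−3)(9−5)(9−11) = 7·6·4·(−2) = −336 ≡ 2, so v_1 = 2^{−1} = 7 (mod 13).
  i = 2 (α = 2): (2−9)(2−3)(2−5)(2−11) = (−7)·(−1)·(−3)·(−9) = 189 ≡ 7, so v_2 = 7^{−1} = 2 (mod 13).
  i = 3 (α = 3): (3−9)(3−2)(3−5)(3−11) = (−6)·1·(−2)·(−8) = −96 ≡ 8, so v_3 = 8^{−1} = 5 (mod 13).
  i = 4 (α = 5): (5−9)(5−2)(5−3)(5−11) = (−4)·3·2·(−6) = 144 ≡ 1, so v_4 = 1^{−1} = 1 (mod 13).
  i = 5 (α = 11): (11−9)(11−2)(11−3)(11−5) = 2·9·8·6 = 864 ≡ 6, so v_5 = 6^{−1} = 11 (mod 13).
  v = [7, 2, 5, 1, 11].
Step 2: syndromes of r = [2, 5, 11, 0, 3] (all sums mod 13).
  S_0 = Σ v_i r_i = 7·2 + 2·5 + 5·11 + 1·0 + 11·3 = 112 ≡ 8.
  S_1 = Σ v_i α_i r_i = 7·9·2 + 2·2·5 + 5·3·11 + 1·5·0 + 11·11·3 = 674 ≡ 11.
  α_i^2 mod 13 = [3, 4, 9, 12, 4].
  S_2 = Σ v_i α_i^2 r_i = 7·3·2 + 2·4·5 + 5·9·11 + 1·12·0 + 11·4·3 = 709 ≡ 7.
  S = (8, 11, 7) ≠ 0, so r is not a codeword (an error is present).
Step 3: locate the error. For a single error e at position i, S_ℓ = v_i·e·α_i^ℓ, so α_err = S_1/S_0.
  S_0^{−1} = 8^{−1} = 5 (mod 13), so α_err = 11·5 = 55 ≡ 3 = α_3. Error position i = 3.
  Consistency check: S_2/S_1 = 7·6 = 42 ≡ 3 = α_err ✓ (single-error assumption holds).
Step 4: error magnitude e = S_0/v_3 = S_0·∏_{j≠3}(α_3 − α_j) = 8·8 = 64 ≡ 12 (mod 13).
Step 5: correct position 3: c_3 = r_3 − e = 11 − 12 ≡ 12 (mod 13). Hence c = [2, 5, 12, 0, 3].
  Check: interpolating c through the α_i gives m(x) = 4 + 7·x (degree < 2) with m(α_i) = c_i for every i, so c is indeed a codeword.


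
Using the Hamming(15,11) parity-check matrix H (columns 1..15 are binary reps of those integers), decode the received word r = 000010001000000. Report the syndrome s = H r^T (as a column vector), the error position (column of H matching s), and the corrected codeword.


s = (1, 1, 0, 0)^T, error position = 12, corrected codeword c = 000010001001000

Compute s = H r^T mod 2 one row at a time:
  s_1 = 0 + 1 + 0 + 0 + 0 + 0 + 0 + 0 = 1 ≡ 1 (mod 2).
  s_2 = 0 + 1 + 0 + 0 + 0 + 0 + 0 + 0 = 1 ≡ 1 (mod 2).
  s_3 = 0 + 0 + 0 + 0 + 0 + 0 + 0 + 0 = 0 ≡ 0 (mod 2).
  s_4 = 0 + 0 + 1 + 0 + 1 + 0 + 0 + 0 = 2 ≡ 0 (mod 2).
s = (1, 1, 0, 0)^T — this equals column 12 of H (binary 1100), so error is at position 12.
Correct: flip bit 12 of r = 000010001000000 to get c = 000010001001000.


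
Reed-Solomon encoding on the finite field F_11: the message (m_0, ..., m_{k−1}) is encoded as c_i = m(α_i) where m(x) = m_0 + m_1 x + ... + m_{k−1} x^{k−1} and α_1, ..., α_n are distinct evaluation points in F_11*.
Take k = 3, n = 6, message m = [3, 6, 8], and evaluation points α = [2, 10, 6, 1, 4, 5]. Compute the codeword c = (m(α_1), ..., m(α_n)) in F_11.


c = [3, 5, 8, 6, 1, 2]

Message polynomial: m(x) = 3 + 6·x + 8·x^2 (mod 11).
For each evaluation point α_i, compute m(α_i) mod 11:
  α_1 = 2: Horner steps 8 → 0 → 3, so m(2) = 3.
  α_2 = 10: Horner steps 8 → 9 → 5, so m(10) = 5.
  α_3 = 6: Horner steps 8 → 10 → 8, so m(6) = 8.
  α_4 = 1: Horner steps 8 → 3 → 6, so m(1) = 6.
  α_5 = 4: Horner steps 8 → 5 → 1, so m(4) = 1.
  α_6 = 5: Horner steps 8 → 2 → 2, so m(5) = 2.
Codeword c = [3, 5, 8, 6, 1, 2] ∈ F_11^6.


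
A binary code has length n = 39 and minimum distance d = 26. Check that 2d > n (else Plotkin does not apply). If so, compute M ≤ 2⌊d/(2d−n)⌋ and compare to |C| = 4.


Plotkin bound M ≤ 4; given |C| = 4 ≤ bound (satisfied).

Check applicability: 2d = 52, n = 39.
2d − n = 13 > 0, so Plotkin applies.
Compute d/(2d−n) = 26/13 ≈ 2.0000.
⌊d/(2d−n)⌋ = 2.
Plotkin bound: M ≤ 2·2 = 4.
Given |C| = 4, check: satisfied.
This |C| is at the Plotkin bound.


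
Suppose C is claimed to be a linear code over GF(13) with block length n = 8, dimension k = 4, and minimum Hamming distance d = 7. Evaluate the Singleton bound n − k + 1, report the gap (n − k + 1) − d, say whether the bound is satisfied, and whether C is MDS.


Singleton RHS = n − k + 1 = 5, slack = -2, bound violated (no such code; not MDS).

Singleton bound: d ≤ n − k + 1.
Here n = 8, k = 4, so n − k + 1 = 5.
Given d = 7, check d ≤ 5: NO.
Slack = (n − k + 1) − d = -2.
The slack is negative: d = 7 exceeds n − k + 1 = 5 by 2, so the Singleton bound is violated and no linear [8, 4, 7]_13 code can exist. In particular it is not MDS (MDS requires d = n − k + 1 exactly).
Description: the claimed parameters are [8, 4, 7]_13; such a code would be impossible (violates the Singleton bound).


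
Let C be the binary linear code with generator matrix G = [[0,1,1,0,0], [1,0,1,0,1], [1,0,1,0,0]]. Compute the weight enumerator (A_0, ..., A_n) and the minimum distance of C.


Weight distribution: A_0 = 1, A_1 = 1, A_2 = 3, A_3 = 3. Minimum distance d = 1.

Enumerate all 2^3 = 8 messages m ∈ F_2^3.
For each, compute codeword c = mG in F_2^5, then tally its weight.
  m = 000 → c = 00000, weight = 0.
  m = 100 → c = 01100, weight = 2.
  m = 010 → c = 10101, weight = 3.
  m = 110 → c = 11001, weight = 3.
  m = 001 → c = 10100, weight = 2.
  m = 101 → c = 11000, weight = 2.
  m = 011 → c = 00001, weight = 1.
  m = 111 → c = 01101, weight = 3.
Tally weights:
  weight 0: 1 codewords.
  weight 1: 1 codewords.
  weight 2: 3 codewords.
  weight 3: 3 codewords.
Minimum distance d = smallest w > 0 with A_w > 0 = 1.
Sanity: Σ A_w = 8 = 2^3 = 8 ✓.


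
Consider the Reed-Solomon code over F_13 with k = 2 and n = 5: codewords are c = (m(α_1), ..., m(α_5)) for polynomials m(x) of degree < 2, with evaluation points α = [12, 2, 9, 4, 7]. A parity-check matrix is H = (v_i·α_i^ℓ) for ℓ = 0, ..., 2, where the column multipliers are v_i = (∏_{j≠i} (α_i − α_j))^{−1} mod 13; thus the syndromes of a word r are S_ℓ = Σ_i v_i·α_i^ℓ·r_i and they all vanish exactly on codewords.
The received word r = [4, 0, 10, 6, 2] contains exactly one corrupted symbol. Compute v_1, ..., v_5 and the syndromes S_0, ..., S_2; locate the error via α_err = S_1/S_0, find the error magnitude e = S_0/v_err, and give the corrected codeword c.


S = (12, 4, 10), error at position 3, error magnitude e = 2, c = [4, 0, 8, 6, 2].

Step 1: column multipliers v_i = (∏_{j≠i}(α_i − α_j))^{−1} mod 13.
  i = 1 (α = 12): (12−2)(12−9)(12−4)(12−7) = 10·3·8·5 = 1200 ≡ 4, so v_1 = 4^{−1} = 10 (mod 13).
  i = 2 (α = 2): (2−12)(2−9)(2−4)(2−7) = (−10)·(−7)·(−2)·(−5) = 700 ≡ 11, so v_2 = 11^{−1} = 6 (mod 13).
  i = 3 (α = 9): (9−12)(9−2)(9−4)(9−7) = (−3)·7·5·2 = −210 ≡ 11, so v_3 = 11^{−1} = 6 (mod 13).
  i = 4 (α = 4): (4−12)(4−2)(4−9)(4−7) = (−8)·2·(−5)·(−3) = −240 ≡ 7, so v_4 = 7^{−1} = 2 (mod 13).
  i = 5 (α = 7): (7−12)(7−2)(7−9)(7−4) = (−5)·5·(−2)·3 = 150 ≡ 7, so v_5 = 7^{−1} = 2 (mod 13).
  v = [10, 6, 6, 2, 2].
Step 2: syndromes of r = [4, 0, 10, 6, 2] (all sums mod 13).
  S_0 = Σ v_i r_i = 10·4 + 6·0 + 6·10 + 2·6 + 2·2 = 116 ≡ 12.
  S_1 = Σ v_i α_i r_i = 10·12·4 + 6·2·0 + 6·9·10 + 2·4·6 + 2·7·2 = 1096 ≡ 4.
  α_i^2 mod 13 = [1, 4, 3, 3, 10].
  S_2 = Σ v_i α_i^2 r_i = 10·1·4 + 6·4·0 + 6·3·10 + 2·3·6 + 2·10·2 = 296 ≡ 10.
  S = (12, 4, 10) ≠ 0, so r is not a codeword (an error is present).
Step 3: locate the error. For a single error e at position i, S_ℓ = v_i·e·α_i^ℓ, so α_err = S_1/S_0.
  S_0^{−1} = 12^{−1} = 12 (mod 13), so α_err = 4·12 = 48 ≡ 9 = α_3. Error position i = 3.
  Consistency check: S_2/S_1 = 10·10 = 100 ≡ 9 = α_err ✓ (single-error assumption holds).
Step 4: error magnitude e = S_0/v_3 = S_0·∏_{j≠3}(α_3 − α_j) = 12·11 = 132 ≡ 2 (mod 13).
Step 5: correct position 3: c_3 = r_3 − e = 10 − 2 ≡ 8 (mod 13). Hence c = [4, 0, 8, 6, 2].
  Check: interpolating c through the α_i gives m(x) = 7 + 3·x (degree < 2) with m(α_i) = c_i for every i, so c is indeed a codeword.


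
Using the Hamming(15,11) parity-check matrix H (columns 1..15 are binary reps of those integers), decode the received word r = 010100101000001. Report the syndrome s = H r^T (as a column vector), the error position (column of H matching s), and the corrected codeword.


s = (0, 1, 1, 1)^T, error position = 7, corrected codeword c = 010100001000001

Compute s = H r^T mod 2 one row at a time:
  s_1 = 0 + 1 + 0 + 0 + 0 + 0 + 0 + 1 = 2 ≡ 0 (mod 2).
  s_2 = 1 + 0 + 0 + 1 + 0 + 0 + 0 + 1 = 3 ≡ 1 (mod 2).
  s_3 = 1 + 0 + 0 + 1 + 0 + 0 + 0 + 1 = 3 ≡ 1 (mod 2).
  s_4 = 0 + 0 + 0 + 1 + 1 + 0 + 0 + 1 = 3 ≡ 1 (mod 2).
s = (0, 1, 1, 1)^T — this equals column 7 of H (binary 0111), so error is at position 7.
Correct: flip bit 7 of r = 010100101000001 to get c = 010100001000001.


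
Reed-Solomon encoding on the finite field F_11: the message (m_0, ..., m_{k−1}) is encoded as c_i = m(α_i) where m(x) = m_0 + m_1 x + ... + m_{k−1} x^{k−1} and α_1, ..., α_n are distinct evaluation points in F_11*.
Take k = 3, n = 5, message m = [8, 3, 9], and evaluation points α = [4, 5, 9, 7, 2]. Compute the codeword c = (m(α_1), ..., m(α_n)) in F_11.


c = [10, 6, 5, 8, 6]

Message polynomial: m(x) = 8 + 3·x + 9·x^2 (mod 11).
For each evaluation point α_i, compute m(α_i) mod 11:
  α_1 = 4: Horner steps 9 → 6 → 10, so m(4) = 10.
  α_2 = 5: Horner steps 9 → 4 → 6, so m(5) = 6.
  α_3 = 9: Horner steps 9 → 7 → 5, so m(9) = 5.
  α_4 = 7: Horner steps 9 → 0 → 8, so m(7) = 8.
  α_5 = 2: Horner steps 9 → 10 → 6, so m(2) = 6.
Codeword c = [10, 6, 5, 8, 6] ∈ F_11^5.


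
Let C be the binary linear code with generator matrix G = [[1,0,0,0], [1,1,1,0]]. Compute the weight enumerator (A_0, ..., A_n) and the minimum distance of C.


Weight distribution: A_0 = 1, A_1 = 1, A_2 = 1, A_3 = 1. Minimum distance d = 1.

Enumerate all 2^2 = 4 messages m ∈ F_2^2.
For each, compute codeword c = mG in F_2^4, then tally its weight.
  m = 00 → c = 0000, weight = 0.
  m = 10 → c = 1000, weight = 1.
  m = 01 → c = 1110, weight = 3.
  m = 11 → c = 0110, weight = 2.
Tally weights:
  weight 0: 1 codewords.
  weight 1: 1 codewords.
  weight 2: 1 codewords.
  weight 3: 1 codewords.
Minimum distance d = smallest w > 0 with A_w > 0 = 1.
Sanity: Σ A_w = 4 = 2^2 = 4 ✓.


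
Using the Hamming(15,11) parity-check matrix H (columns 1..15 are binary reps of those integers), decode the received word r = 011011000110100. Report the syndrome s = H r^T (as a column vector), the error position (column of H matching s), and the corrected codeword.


s = (1, 1, 1, 0)^T, error position = 14, corrected codeword c = 011011000110110

Compute s = H r^T mod 2 one row at a time:
  s_1 = 0 + 0 + 1 + 1 + 0 + 1 + 0 + 0 = 3 ≡ 1 (mod 2).
  s_2 = 0 + 1 + 1 + 0 + 0 + 1 + 0 + 0 = 3 ≡ 1 (mod 2).
  s_3 = 1 + 1 + 1 + 0 + 1 + 1 + 0 + 0 = 5 ≡ 1 (mod 2).
  s_4 = 0 + 1 + 1 + 0 + 0 + 1 + 1 + 0 = 4 ≡ 0 (mod 2).
s = (1, 1, 1, 0)^T — this equals column 14 of H (binary 1110), so error is at position 14.
Correct: flip bit 14 of r = 011011000110100 to get c = 011011000110110.


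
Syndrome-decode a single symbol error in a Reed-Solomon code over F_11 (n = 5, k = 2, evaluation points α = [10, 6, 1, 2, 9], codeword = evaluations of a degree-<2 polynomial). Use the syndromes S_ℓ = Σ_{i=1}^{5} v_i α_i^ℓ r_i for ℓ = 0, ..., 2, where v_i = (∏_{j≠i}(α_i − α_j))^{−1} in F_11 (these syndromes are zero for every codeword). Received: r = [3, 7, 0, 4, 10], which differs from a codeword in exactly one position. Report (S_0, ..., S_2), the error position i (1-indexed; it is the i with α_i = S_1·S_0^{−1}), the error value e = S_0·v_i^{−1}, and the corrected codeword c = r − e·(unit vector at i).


S = (1, 6, 3), error at position 2, error magnitude e = 9, c = [3, 9, 0, 4, 10].

Step 1: column multipliers v_i = (∏_{j≠i}(α_i − α_j))^{−1} mod 11.
  i = 1 (α = 10): (10−6)(10−1)(10−2)(10−9) = 4·9·8·1 = 288 ≡ 2, so v_1 = 2^{−1} = 6 (mod 11).
  i = 2 (α = 6): (6−10)(6−1)(6−2)(6−9) = (−4)·5·4·(−3) = 240 ≡ 9, so v_2 = 9^{−1} = 5 (mod 11).
  i = 3 (α = 1): (1−10)(1−6)(1−2)(1−9) = (−9)·(−5)·(−1)·(−8) = 360 ≡ 8, so v_3 = 8^{−1} = 7 (mod 11).
  i = 4 (α = 2): (2−10)(2−6)(2−1)(2−9) = (−8)·(−4)·1·(−7) = −224 ≡ 7, so v_4 = 7^{−1} = 8 (mod 11).
  i = 5 (α = 9): (9−10)(9−6)(9−1)(9−2) = (−1)·3·8·7 = −168 ≡ 8, so v_5 = 8^{−1} = 7 (mod 11).
  v = [6, 5, 7, 8, 7].
Step 2: syndromes of r = [3, 7, 0, 4, 10] (all sums mod 11).
  S_0 = Σ v_i r_i = 6·3 + 5·7 + 7·0 + 8·4 + 7·10 = 155 ≡ 1.
  S_1 = Σ v_i α_i r_i = 6·10·3 + 5·6·7 + 7·1·0 + 8·2·4 + 7·9·10 = 1084 ≡ 6.
  α_i^2 mod 11 = [1, 3, 1, 4, 4].
  S_2 = Σ v_i α_i^2 r_i = 6·1·3 + 5·3·7 + 7·1·0 + 8·4·4 + 7·4·10 = 531 ≡ 3.
  S = (1, 6, 3) ≠ 0, so r is not a codeword (an error is present).
Step 3: locate the error. For a single error e at position i, S_ℓ = v_i·e·α_i^ℓ, so α_err = S_1/S_0.
  S_0^{−1} = 1^{−1} = 1 (mod 11), so α_err = 6·1 = 6 ≡ 6 = α_2. Error position i = 2.
  Consistency check: S_2/S_1 = 3·2 = 6 ≡ 6 = α_err ✓ (single-error assumption holds).
Step 4: error magnitude e = S_0/v_2 = S_0·∏_{j≠2}(α_2 − α_j) = 1·9 = 9 ≡ 9 (mod 11).
Step 5: correct position 2: c_2 = r_2 − e = 7 − 9 ≡ 9 (mod 11). Hence c = [3, 9, 0, 4, 10].
  Check: interpolating c through the α_i gives m(x) = 7 + 4·x (degree < 2) with m(α_i) = c_i for every i, so c is indeed a codeword.


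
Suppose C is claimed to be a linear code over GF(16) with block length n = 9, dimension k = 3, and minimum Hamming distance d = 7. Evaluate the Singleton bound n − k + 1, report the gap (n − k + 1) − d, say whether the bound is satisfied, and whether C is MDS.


Singleton RHS = n − k + 1 = 7, slack = 0, bound satisfied, MDS.

Singleton bound: d ≤ n − k + 1.
Here n = 9, k = 3, so n − k + 1 = 7.
Given d = 7, check d ≤ 7: YES.
Slack = (n − k + 1) − d = 0.
The code is MDS (slack = 0).
Description: the claimed parameters are [9, 3, 7]_16; such a code would be MDS (meets Singleton bound).


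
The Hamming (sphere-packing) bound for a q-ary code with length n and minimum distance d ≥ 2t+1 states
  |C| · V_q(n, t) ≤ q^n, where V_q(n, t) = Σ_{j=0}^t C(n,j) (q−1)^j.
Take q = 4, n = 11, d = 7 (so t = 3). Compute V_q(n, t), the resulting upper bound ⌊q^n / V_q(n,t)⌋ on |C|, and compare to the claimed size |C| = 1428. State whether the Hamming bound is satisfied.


V_q(n, t) = 4984, q^n = 4194304, Hamming bound = 841, |C| = 1428 > bound (violated).

Step 1: Compute V_q(n, t) = Σ_{j=0}^3 C(n, j) (q−1)^j.
  j = 0: C(11,0)·(3)^0 = 1·1 = 1.
  j = 1: C(11,1)·(3)^1 = 11·3 = 33.
  j = 2: C(11,2)·(3)^2 = 55·9 = 495.
  j = 3: C(11,3)·(3)^3 = 165·27 = 4455.
  V_q(n, t) = 1 + 33 + 495 + 4455 = 4984.
Step 2: q^n = 4^11 = 4194304.
Step 3: Hamming bound ⌊q^n / V_q(n,t)⌋ = ⌊4194304/4984⌋ = 841.
Step 4: Compare |C| = 1428 to 841: violated.
The claimed |C| lies above the Hamming bound, so no 4-ary code of length 11 with d ≥ 7 can have 1428 codewords.


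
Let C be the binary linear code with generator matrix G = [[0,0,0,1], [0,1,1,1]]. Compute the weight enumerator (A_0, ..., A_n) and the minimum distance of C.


Weight distribution: A_0 = 1, A_1 = 1, A_2 = 1, A_3 = 1. Minimum distance d = 1.

Enumerate all 2^2 = 4 messages m ∈ F_2^2.
For each, compute codeword c = mG in F_2^4, then tally its weight.
  m = 00 → c = 0000, weight = 0.
  m = 10 → c = 0001, weight = 1.
  m = 01 → c = 0111, weight = 3.
  m = 11 → c = 0110, weight = 2.
Tally weights:
  weight 0: 1 codewords.
  weight 1: 1 codewords.
  weight 2: 1 codewords.
  weight 3: 1 codewords.
Minimum distance d = smallest w > 0 with A_w > 0 = 1.
Sanity: Σ A_w = 4 = 2^2 = 4 ✓.


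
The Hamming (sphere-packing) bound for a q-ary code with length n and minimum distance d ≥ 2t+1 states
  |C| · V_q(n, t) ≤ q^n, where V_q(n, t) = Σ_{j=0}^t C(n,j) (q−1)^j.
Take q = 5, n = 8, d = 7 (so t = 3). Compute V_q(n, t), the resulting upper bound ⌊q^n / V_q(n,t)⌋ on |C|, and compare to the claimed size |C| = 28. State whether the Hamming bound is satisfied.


V_q(n, t) = 4065, q^n = 390625, Hamming bound = 96, |C| = 28 ≤ bound (satisfied).

Step 1: Compute V_q(n, t) = Σ_{j=0}^3 C(n, j) (q−1)^j.
  j = 0: C(8,0)·(4)^0 = 1·1 = 1.
  j = 1: C(8,1)·(4)^1 = 8·4 = 32.
  j = 2: C(8,2)·(4)^2 = 28·16 = 448.
  j = 3: C(8,3)·(4)^3 = 56·64 = 3584.
  V_q(n, t) = 1 + 32 + 448 + 3584 = 4065.
Step 2: q^n = 5^8 = 390625.
Step 3: Hamming bound ⌊q^n / V_q(n,t)⌋ = ⌊390625/4065⌋ = 96.
Step 4: Compare |C| = 28 to 96: satisfied.
The claimed |C| lies below the Hamming bound.


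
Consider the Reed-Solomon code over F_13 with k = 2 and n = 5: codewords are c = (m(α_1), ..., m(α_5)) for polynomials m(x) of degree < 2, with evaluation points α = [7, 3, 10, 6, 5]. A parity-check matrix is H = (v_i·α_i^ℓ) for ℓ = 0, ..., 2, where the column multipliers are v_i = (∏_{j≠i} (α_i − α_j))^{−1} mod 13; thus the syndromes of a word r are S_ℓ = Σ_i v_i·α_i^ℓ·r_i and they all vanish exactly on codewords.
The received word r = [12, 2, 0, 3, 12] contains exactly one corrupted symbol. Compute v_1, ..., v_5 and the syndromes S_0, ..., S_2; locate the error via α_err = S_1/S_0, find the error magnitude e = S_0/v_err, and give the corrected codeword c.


S = (3, 2, 10), error at position 5, error magnitude e = 5, c = [12, 2, 0, 3, 7].

Step 1: column multipliers v_i = (∏_{j≠i}(α_i − α_j))^{−1} mod 13.
  i = 1 (α = 7): (7−3)(7−10)(7−6)(7−5) = 4·(−3)·1·2 = −24 ≡ 2, so v_1 = 2^{−1} = 7 (mod 13).
  i = 2 (α = 3): (3−7)(3−10)(3−6)(3−5) = (−4)·(−7)·(−3)·(−2) = 168 ≡ 12, so v_2 = 12^{−1} = 12 (mod 13).
  i = 3 (α = 10): (10−7)(10−3)(10−6)(10−5) = 3·7·4·5 = 420 ≡ 4, so v_3 = 4^{−1} = 10 (mod 13).
  i = 4 (α = 6): (6−7)(6−3)(6−10)(6−5) = (−1)·3·(−4)·1 = 12 ≡ 12, so v_4 = 12^{−1} = 12 (mod 13).
  i = 5 (α = 5): (5−7)(5−3)(5−10)(5−6) = (−2)·2·(−5)·(−1) = −20 ≡ 6, so v_5 = 6^{−1} = 11 (mod 13).
  v = [7, 12, 10, 12, 11].
Step 2: syndromes of r = [12, 2, 0, 3, 12] (all sums mod 13).
  S_0 = Σ v_i r_i = 7·12 + 12·2 + 10·0 + 12·3 + 11·12 = 276 ≡ 3.
  S_1 = Σ v_i α_i r_i = 7·7·12 + 12·3·2 + 10·10·0 + 12·6·3 + 11·5·12 = 1536 ≡ 2.
  α_i^2 mod 13 = [10, 9, 9, 10, 12].
  S_2 = Σ v_i α_i^2 r_i = 7·10·12 + 12·9·2 + 10·9·0 + 12·10·3 + 11·12·12 = 3000 ≡ 10.
  S = (3, 2, 10) ≠ 0, so r is not a codeword (an error is present).
Step 3: locate the error. For a single error e at position i, S_ℓ = v_i·e·α_i^ℓ, so α_err = S_1/S_0.
  S_0^{−1} = 3^{−1} = 9 (mod 13), so α_err = 2·9 = 18 ≡ 5 = α_5. Error position i = 5.
  Consistency check: S_2/S_1 = 10·7 = 70 ≡ 5 = α_err ✓ (single-error assumption holds).
Step 4: error magnitude e = S_0/v_5 = S_0·∏_{j≠5}(α_5 − α_j) = 3·6 = 18 ≡ 5 (mod 13).
Step 5: correct position 5: c_5 = r_5 − e = 12 − 5 ≡ 7 (mod 13). Hence c = [12, 2, 0, 3, 7].
  Check: interpolating c through the α_i gives m(x) = 1 + 9·x (degree < 2) with m(α_i) = c_i for every i, so c is indeed a codeword.


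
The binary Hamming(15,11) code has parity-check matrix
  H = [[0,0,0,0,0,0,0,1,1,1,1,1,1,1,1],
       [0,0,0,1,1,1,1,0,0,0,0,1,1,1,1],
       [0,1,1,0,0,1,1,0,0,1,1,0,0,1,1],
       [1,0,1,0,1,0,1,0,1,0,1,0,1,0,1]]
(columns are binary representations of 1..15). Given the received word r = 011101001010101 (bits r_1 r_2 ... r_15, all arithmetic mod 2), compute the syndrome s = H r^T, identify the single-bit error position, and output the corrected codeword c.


s = (0, 0, 1, 1)^T, error position = 3, corrected codeword c = 010101001010101

Compute s = H r^T mod 2 one row at a time:
  s_1 = 0 + 1 + 0 + 1 + 0 + 1 + 0 + 1 = 4 ≡ 0 (mod 2).
  s_2 = 1 + 0 + 1 + 0 + 0 + 1 + 0 + 1 = 4 ≡ 0 (mod 2).
  s_3 = 1 + 1 + 1 + 0 + 0 + 1 + 0 + 1 = 5 ≡ 1 (mod 2).
  s_4 = 0 + 1 + 0 + 0 + 1 + 1 + 1 + 1 = 5 ≡ 1 (mod 2).
s = (0, 0, 1, 1)^T — this equals column 3 of H (binary 0011), so error is at position 3.
Correct: flip bit 3 of r = 011101001010101 to get c = 010101001010101.


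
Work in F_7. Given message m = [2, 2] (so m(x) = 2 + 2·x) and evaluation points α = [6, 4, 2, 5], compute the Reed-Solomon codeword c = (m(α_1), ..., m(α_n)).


c = [0, 3, 6, 5]

Message polynomial: m(x) = 2 + 2·x (mod 7).
For each evaluation point α_i, compute m(α_i) mod 7:
  α_1 = 6: Horner steps 2 → 0, so m(6) = 0.
  α_2 = 4: Horner steps 2 → 3, so m(4) = 3.
  α_3 = 2: Horner steps 2 → 6, so m(2) = 6.
  α_4 = 5: Horner steps 2 → 5, so m(5) = 5.
Codeword c = [0, 3, 6, 5] ∈ F_7^4.


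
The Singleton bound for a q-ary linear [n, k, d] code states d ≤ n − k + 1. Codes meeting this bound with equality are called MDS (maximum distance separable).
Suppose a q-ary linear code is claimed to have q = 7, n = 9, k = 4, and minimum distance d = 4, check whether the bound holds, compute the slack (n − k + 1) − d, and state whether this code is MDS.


Singleton RHS = n − k + 1 = 6, slack = 2, bound satisfied, not MDS.

Singleton bound: d ≤ n − k + 1.
Here n = 9, k = 4, so n − k + 1 = 6.
Given d = 4, check d ≤ 6: YES.
Slack = (n − k + 1) − d = 2.
The code is NOT MDS (slack = 2 > 0).
Description: the claimed parameters are [9, 4, 4]_7; such a code would be non-MDS.


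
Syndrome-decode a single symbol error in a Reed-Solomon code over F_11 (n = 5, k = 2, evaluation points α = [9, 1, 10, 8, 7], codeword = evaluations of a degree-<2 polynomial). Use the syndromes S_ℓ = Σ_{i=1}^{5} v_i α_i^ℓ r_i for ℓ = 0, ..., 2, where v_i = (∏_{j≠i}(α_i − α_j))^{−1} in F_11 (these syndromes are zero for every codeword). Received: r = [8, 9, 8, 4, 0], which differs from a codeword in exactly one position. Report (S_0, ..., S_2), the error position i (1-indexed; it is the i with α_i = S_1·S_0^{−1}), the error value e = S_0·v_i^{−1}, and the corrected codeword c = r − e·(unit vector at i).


S = (4, 7, 4), error at position 3, error magnitude e = 7, c = [8, 9, 1, 4, 0].

Step 1: column multipliers v_i = (∏_{j≠i}(α_i − α_j))^{−1} mod 11.
  i = 1 (α = 9): (9−1)(9−10)(9−8)(9−7) = 8·(−1)·1·2 = −16 ≡ 6, so v_1 = 6^{−1} = 2 (mod 11).
  i = 2 (α = 1): (1−9)(1−10)(1−8)(1−7) = (−8)·(−9)·(−7)·(−6) = 3024 ≡ 10, so v_2 = 10^{−1} = 10 (mod 11).
  i = 3 (α = 10): (10−9)(10−1)(10−8)(10−7) = 1·9·2·3 = 54 ≡ 10, so v_3 = 10^{−1} = 10 (mod 11).
  i = 4 (α = 8): (8−9)(8−1)(8−10)(8−7) = (−1)·7·(−2)·1 = 14 ≡ 3, so v_4 = 3^{−1} = 4 (mod 11).
  i = 5 (α = 7): (7−9)(7−1)(7−10)(7−8) = (−2)·6·(−3)·(−1) = −36 ≡ 8, so v_5 = 8^{−1} = 7 (mod 11).
  v = [2, 10, 10, 4, 7].
Step 2: syndromes of r = [8, 9, 8, 4, 0] (all sums mod 11).
  S_0 = Σ v_i r_i = 2·8 + 10·9 + 10·8 + 4·4 + 7·0 = 202 ≡ 4.
  S_1 = Σ v_i α_i r_i = 2·9·8 + 10·1·9 + 10·10·8 + 4·8·4 + 7·7·0 = 1162 ≡ 7.
  α_i^2 mod 11 = [4, 1, 1, 9, 5].
  S_2 = Σ v_i α_i^2 r_i = 2·4·8 + 10·1·9 + 10·1·8 + 4·9·4 + 7·5·0 = 378 ≡ 4.
  S = (4, 7, 4) ≠ 0, so r is not a codeword (an error is present).
Step 3: locate the error. For a single error e at position i, S_ℓ = v_i·e·α_i^ℓ, so α_err = S_1/S_0.
  S_0^{−1} = 4^{−1} = 3 (mod 11), so α_err = 7·3 = 21 ≡ 10 = α_3. Error position i = 3.
  Consistency check: S_2/S_1 = 4·8 = 32 ≡ 10 = α_err ✓ (single-error assumption holds).
Step 4: error magnitude e = S_0/v_3 = S_0·∏_{j≠3}(α_3 − α_j) = 4·10 = 40 ≡ 7 (mod 11).
Step 5: correct position 3: c_3 = r_3 − e = 8 − 7 ≡ 1 (mod 11). Hence c = [8, 9, 1, 4, 0].
  Check: interpolating c through the α_i gives m(x) = 5 + 4·x (degree < 2) with m(α_i) = c_i for every i, so c is indeed a codeword.


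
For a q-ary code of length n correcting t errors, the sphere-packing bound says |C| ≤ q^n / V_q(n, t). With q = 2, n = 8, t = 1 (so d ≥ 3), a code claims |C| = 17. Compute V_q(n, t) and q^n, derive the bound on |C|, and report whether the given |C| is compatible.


V_q(n, t) = 9, q^n = 256, Hamming bound = 28, |C| = 17 ≤ bound (satisfied).

Step 1: Compute V_q(n, t) = Σ_{j=0}^1 C(n, j) (q−1)^j.
  j = 0: C(8,0)·(1)^0 = 1·1 = 1.
  j = 1: C(8,1)·(1)^1 = 8·1 = 8.
  V_q(n, t) = 1 + 8 = 9.
Step 2: q^n = 2^8 = 256.
Step 3: Hamming bound ⌊q^n / V_q(n,t)⌋ = ⌊256/9⌋ = 28.
Step 4: Compare |C| = 17 to 28: satisfied.
The claimed |C| lies below the Hamming bound.


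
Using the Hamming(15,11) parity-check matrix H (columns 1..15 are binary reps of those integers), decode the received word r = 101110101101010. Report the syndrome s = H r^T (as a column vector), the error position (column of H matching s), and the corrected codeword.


s = (0, 1, 0, 1)^T, error position = 5, corrected codeword c = 101100101101010

Compute s = H r^T mod 2 one row at a time:
  s_1 = 0 + 1 + 1 + 0 + 1 + 0 + 1 + 0 = 4 ≡ 0 (mod 2).
  s_2 = 1 + 1 + 0 + 1 + 1 + 0 + 1 + 0 = 5 ≡ 1 (mod 2).
  s_3 = 0 + 1 + 0 + 1 + 1 + 0 + 1 + 0 = 4 ≡ 0 (mod 2).
  s_4 = 1 + 1 + 1 + 1 + 1 + 0 + 0 + 0 = 5 ≡ 1 (mod 2).
s = (0, 1, 0, 1)^T — this equals column 5 of H (binary 0101), so error is at position 5.
Correct: flip bit 5 of r = 101110101101010 to get c = 101100101101010.


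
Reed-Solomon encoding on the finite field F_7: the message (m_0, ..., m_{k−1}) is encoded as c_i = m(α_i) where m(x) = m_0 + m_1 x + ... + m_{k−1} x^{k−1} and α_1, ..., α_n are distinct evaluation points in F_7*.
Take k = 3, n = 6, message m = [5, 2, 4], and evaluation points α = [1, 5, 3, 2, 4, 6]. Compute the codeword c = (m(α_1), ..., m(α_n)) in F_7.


c = [4, 3, 5, 4, 0, 0]

Message polynomial: m(x) = 5 + 2·x + 4·x^2 (mod 7).
For each evaluation point α_i, compute m(α_i) mod 7:
  α_1 = 1: Horner steps 4 → 6 → 4, so m(1) = 4.
  α_2 = 5: Horner steps 4 → 1 → 3, so m(5) = 3.
  α_3 = 3: Horner steps 4 → 0 → 5, so m(3) = 5.
  α_4 = 2: Horner steps 4 → 3 → 4, so m(2) = 4.
  α_5 = 4: Horner steps 4 → 4 → 0, so m(4) = 0.
  α_6 = 6: Horner steps 4 → 5 → 0, so m(6) = 0.
Codeword c = [4, 3, 5, 4, 0, 0] ∈ F_7^6.


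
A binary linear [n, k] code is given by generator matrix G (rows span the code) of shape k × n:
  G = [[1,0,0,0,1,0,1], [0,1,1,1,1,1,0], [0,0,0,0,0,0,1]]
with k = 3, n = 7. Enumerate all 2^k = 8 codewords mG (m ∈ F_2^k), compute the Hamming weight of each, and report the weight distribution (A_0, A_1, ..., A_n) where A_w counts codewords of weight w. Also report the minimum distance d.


Weight distribution: A_0 = 1, A_1 = 1, A_2 = 1, A_3 = 1, A_5 = 2, A_6 = 2. Minimum distance d = 1.

Enumerate all 2^3 = 8 messages m ∈ F_2^3.
For each, compute codeword c = mG in F_2^7, then tally its weight.
  m = 000 → c = 0000000, weight = 0.
  m = 100 → c = 1000101, weight = 3.
  m = 010 → c = 0111110, weight = 5.
  m = 110 → c = 1111011, weight = 6.
  m = 001 → c = 0000001, weight = 1.
  m = 101 → c = 1000100, weight = 2.
  m = 011 → c = 0111111, weight = 6.
  m = 111 → c = 1111010, weight = 5.
Tally weights:
  weight 0: 1 codewords.
  weight 1: 1 codewords.
  weight 2: 1 codewords.
  weight 3: 1 codewords.
  weight 5: 2 codewords.
  weight 6: 2 codewords.
Minimum distance d = smallest w > 0 with A_w > 0 = 1.
Sanity: Σ A_w = 8 = 2^3 = 8 ✓.


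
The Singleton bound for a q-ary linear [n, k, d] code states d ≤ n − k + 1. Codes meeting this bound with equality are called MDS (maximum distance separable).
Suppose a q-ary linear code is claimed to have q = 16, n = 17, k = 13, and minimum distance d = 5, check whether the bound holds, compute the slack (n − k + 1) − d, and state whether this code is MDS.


Singleton RHS = n − k + 1 = 5, slack = 0, bound satisfied, MDS.

Singleton bound: d ≤ n − k + 1.
Here n = 17, k = 13, so n − k + 1 = 5.
Given d = 5, check d ≤ 5: YES.
Slack = (n − k + 1) − d = 0.
The code is MDS (slack = 0).
Description: the claimed parameters are [17, 13, 5]_16; such a code would be MDS (meets Singleton bound).
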